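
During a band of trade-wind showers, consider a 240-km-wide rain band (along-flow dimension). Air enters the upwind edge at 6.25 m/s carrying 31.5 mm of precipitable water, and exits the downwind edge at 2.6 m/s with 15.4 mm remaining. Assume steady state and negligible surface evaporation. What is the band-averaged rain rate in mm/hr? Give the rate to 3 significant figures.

Column moisture flux per unit crosswind length is F = V × PW.
Inflow: F_in = 6.25 × 31.5 = 196.875 mm·m/s
Outflow: F_out = 2.6 × 15.4 = 40.04 mm·m/s
Steady-state rate R = (F_in − F_out)/L = (196.875 − 40.04) / 240000 m = 6.535e-04 mm/s.
R = 6.535e-04 × 3600 = 2.35 mm/hr.

R ≈ 2.35 mm/hr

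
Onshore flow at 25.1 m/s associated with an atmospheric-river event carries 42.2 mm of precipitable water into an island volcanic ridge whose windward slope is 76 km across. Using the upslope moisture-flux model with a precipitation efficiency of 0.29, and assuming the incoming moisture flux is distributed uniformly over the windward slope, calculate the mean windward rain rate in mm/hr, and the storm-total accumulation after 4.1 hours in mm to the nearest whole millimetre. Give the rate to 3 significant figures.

R ≈ 14.6 mm/hr; total ≈ 60 mm

Incoming column moisture flux per unit ridge length: F = V × PW = 25.1 × 42.2 = 1059.22 mm·m/s.
Spread over the 76 km slope with efficiency ε = 0.29: R = ε·F/W = 0.29 × 1059.22 / 76000 m = 4.042e-03 mm/s.
R = 4.042e-03 × 3600 = 14.6 mm/hr.
Over 4.1 h: total = 14.6 × 4.1 = 59.86 ≈ 60 mm.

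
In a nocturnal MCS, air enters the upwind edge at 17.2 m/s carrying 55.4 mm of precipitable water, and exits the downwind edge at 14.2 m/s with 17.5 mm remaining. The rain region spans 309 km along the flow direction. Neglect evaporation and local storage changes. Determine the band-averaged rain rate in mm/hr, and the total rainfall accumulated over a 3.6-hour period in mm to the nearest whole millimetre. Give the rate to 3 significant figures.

R ≈ 8.21 mm/hr; total ≈ 30 mm

Column moisture flux per unit crosswind length is F = V × PW.
Inflow: F_in = 17.2 × 55.4 = 952.88 mm·m/s
Outflow: F_out = 14.2 × 17.5 = 248.5 mm·m/s
Steady-state rate R = (F_in − F_out)/L = (952.88 − 248.5) / 309000 m = 2.280e-03 mm/s.
R = 2.280e-03 × 3600 = 8.21 mm/hr.
Over 3.6 h: total = 8.21 × 3.6 = 29.556 ≈ 30 mm.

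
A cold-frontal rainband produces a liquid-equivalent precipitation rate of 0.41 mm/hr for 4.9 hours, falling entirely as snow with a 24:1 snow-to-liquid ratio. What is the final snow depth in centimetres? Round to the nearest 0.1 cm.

Liquid-equivalent depth = 0.41 × 4.9 = 2.009 mm.
Snow depth = 2.009 mm × 24 = 48.216 mm = 4.8 cm.

snow depth ≈ 4.8 cm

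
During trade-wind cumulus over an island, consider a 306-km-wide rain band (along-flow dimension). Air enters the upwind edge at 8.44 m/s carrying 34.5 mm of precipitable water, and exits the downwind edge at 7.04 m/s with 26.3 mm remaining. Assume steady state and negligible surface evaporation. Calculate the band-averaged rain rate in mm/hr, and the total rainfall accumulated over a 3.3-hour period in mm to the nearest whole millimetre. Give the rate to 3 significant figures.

R ≈ 1.25 mm/hr; total ≈ 4 mm

Column moisture flux per unit crosswind length is F = V × PW.
Inflow: F_in = 8.44 × 34.5 = 291.18 mm·m/s
Outflow: F_out = 7.04 × 26.3 = 185.152 mm·m/s
Steady-state rate R = (F_in − F_out)/L = (291.18 − 185.152) / 306000 m = 3.465e-04 mm/s.
R = 3.465e-04 × 3600 = 1.25 mm/hr.
Over 3.3 h: total = 1.25 × 3.3 = 4.125 ≈ 4 mm.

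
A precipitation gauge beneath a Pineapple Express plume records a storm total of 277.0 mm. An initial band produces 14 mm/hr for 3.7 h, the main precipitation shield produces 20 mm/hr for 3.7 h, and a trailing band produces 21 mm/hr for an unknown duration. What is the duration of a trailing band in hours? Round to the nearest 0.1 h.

duration ≈ 7.2 h

Known phases: 14 × 3.7 + 20 × 3.7 = 51.8 + 74 = 125.8 mm.
Remaining depth = 277.0 − 125.8 = 151.2 mm.
Duration = 151.2 / 21 = 7.2 h.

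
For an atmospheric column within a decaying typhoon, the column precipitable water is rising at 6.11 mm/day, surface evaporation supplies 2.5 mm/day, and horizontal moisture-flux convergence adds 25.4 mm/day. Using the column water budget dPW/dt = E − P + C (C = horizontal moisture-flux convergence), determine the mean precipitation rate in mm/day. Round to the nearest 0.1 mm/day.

dPW/dt = +6.11 mm/day.
P = E + C − dPW/dt = 2.5 + (25.4) − (+6.11) = 21.8 mm/day.

P ≈ 21.8 mm/day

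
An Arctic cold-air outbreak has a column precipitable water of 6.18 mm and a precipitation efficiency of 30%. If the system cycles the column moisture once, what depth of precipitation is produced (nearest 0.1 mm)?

precipitation ≈ 1.9 mm

Precipitation = ε × PW = 0.30 × 6.18 = 1.9 mm.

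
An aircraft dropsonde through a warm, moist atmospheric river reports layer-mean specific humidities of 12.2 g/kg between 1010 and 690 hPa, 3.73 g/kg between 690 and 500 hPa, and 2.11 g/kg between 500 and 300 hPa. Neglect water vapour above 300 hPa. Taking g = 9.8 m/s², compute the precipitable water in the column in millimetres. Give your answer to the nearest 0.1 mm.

Precipitable water is the column-integrated vapour mass per unit area: PW = (1/g) Σ q̄ Δp, with q in kg/kg and Δp in Pa (1 kg/m² of water = 1 mm).
Layer 1010–690 hPa: Δp = 320 hPa = 32000 Pa, q̄ = 0.0122 kg/kg → 0.0122 × 32000 / 9.8 = 39.84 mm
Layer 690–500 hPa: Δp = 190 hPa = 19000 Pa, q̄ = 0.00373 kg/kg → 0.00373 × 19000 / 9.8 = 7.23 mm
Layer 500–300 hPa: Δp = 200 hPa = 20000 Pa, q̄ = 0.00211 kg/kg → 0.00211 × 20000 / 9.8 = 4.31 mm
PW = 39.84 + 7.23 + 4.31 = 51.38 ≈ 51.4 mm.

PW ≈ 51.4 mm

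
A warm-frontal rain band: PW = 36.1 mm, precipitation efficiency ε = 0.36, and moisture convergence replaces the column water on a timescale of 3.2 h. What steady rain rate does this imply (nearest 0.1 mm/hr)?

Each overturning extracts ε × PW = 0.36 × 36.1 = 12.996 mm.
Rate = ε·PW / τ = 12.996 / 3.2 h = 4.1 mm/hr.

R ≈ 4.1 mm/hr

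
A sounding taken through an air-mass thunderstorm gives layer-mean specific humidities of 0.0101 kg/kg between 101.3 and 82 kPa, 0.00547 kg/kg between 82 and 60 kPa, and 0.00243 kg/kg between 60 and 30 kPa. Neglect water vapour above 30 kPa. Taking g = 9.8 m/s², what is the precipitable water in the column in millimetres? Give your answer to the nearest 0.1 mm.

PW ≈ 39.6 mm

Precipitable water is the column-integrated vapour mass per unit area: PW = (1/g) Σ q̄ Δp, with q in kg/kg and Δp in Pa (1 kg/m² of water = 1 mm).
Layer 101.3–82 kPa: Δp = 193 hPa = 19300 Pa, q̄ = 0.0101 kg/kg → 0.0101 × 19300 / 9.8 = 19.89 mm
Layer 82–60 kPa: Δp = 220 hPa = 22000 Pa, q̄ = 0.00547 kg/kg → 0.00547 × 22000 / 9.8 = 12.28 mm
Layer 60–30 kPa: Δp = 300 hPa = 30000 Pa, q̄ = 0.00243 kg/kg → 0.00243 × 30000 / 9.8 = 7.44 mm
PW = 19.89 + 12.28 + 7.44 = 39.61 ≈ 39.6 mm.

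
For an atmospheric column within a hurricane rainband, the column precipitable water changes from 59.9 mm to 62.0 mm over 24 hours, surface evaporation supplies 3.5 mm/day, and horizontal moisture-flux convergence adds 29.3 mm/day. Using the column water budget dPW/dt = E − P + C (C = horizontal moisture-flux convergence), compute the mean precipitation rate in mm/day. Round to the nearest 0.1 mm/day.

dPW/dt = (62.0 − 59.9) mm / (24/24 day) = +2.100 mm/day.
P = E + C − dPW/dt = 3.5 + (29.3) − (+2.100) = 30.7 mm/day.

P ≈ 30.7 mm/day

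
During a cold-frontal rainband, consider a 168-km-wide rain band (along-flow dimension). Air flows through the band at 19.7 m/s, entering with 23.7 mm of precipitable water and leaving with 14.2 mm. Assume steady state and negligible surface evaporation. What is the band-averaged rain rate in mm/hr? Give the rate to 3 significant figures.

R ≈ 4.01 mm/hr

Column moisture flux per unit crosswind length is F = V × PW.
Inflow: F_in = 19.7 × 23.7 = 466.89 mm·m/s
Outflow: F_out = 19.7 × 14.2 = 279.74 mm·m/s
Steady-state rate R = (F_in − F_out)/L = (466.89 − 279.74) / 168000 m = 1.114e-03 mm/s.
R = 1.114e-03 × 3600 = 4.01 mm/hr.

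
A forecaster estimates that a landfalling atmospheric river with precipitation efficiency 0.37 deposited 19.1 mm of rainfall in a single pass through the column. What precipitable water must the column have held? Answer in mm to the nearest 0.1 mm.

PW ≈ 51.6 mm

PW = rainfall / ε = 19.1 / 0.37 = 51.6 mm.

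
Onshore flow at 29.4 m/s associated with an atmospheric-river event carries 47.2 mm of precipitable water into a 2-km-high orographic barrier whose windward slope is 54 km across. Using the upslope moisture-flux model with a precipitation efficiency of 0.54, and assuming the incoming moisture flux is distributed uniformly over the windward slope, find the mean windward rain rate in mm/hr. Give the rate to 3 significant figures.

R ≈ 50.0 mm/hr

Incoming column moisture flux per unit ridge length: F = V × PW = 29.4 × 47.2 = 1387.68 mm·m/s.
Spread over the 54 km slope with efficiency ε = 0.54: R = ε·F/W = 0.54 × 1387.68 / 54000 m = 1.388e-02 mm/s.
R = 1.388e-02 × 3600 = 50.0 mm/hr.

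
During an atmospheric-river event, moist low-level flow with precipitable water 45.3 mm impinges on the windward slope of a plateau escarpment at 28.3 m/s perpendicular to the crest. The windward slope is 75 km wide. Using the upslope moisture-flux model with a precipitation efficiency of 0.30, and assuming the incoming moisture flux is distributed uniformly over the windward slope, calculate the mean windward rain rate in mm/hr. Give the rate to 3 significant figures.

Incoming column moisture flux per unit ridge length: F = V × PW = 28.3 × 45.3 = 1281.99 mm·m/s.
Spread over the 75 km slope with efficiency ε = 0.30: R = ε·F/W = 0.30 × 1281.99 / 75000 m = 5.128e-03 mm/s.
R = 5.128e-03 × 3600 = 18.5 mm/hr.

R ≈ 18.5 mm/hr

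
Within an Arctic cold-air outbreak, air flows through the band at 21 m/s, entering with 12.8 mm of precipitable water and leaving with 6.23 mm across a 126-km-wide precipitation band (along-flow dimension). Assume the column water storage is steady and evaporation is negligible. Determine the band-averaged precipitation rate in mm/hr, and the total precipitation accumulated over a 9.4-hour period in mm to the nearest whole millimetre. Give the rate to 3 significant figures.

Column moisture flux per unit crosswind length is F = V × PW.
Inflow: F_in = 21 × 12.8 = 268.8 mm·m/s
Outflow: F_out = 21 × 6.23 = 130.83 mm·m/s
Steady-state rate R = (F_in − F_out)/L = (268.8 − 130.83) / 126000 m = 1.095e-03 mm/s.
R = 1.095e-03 × 3600 = 3.94 mm/hr.
Over 9.4 h: total = 3.94 × 9.4 = 37.036 ≈ 37 mm.

R ≈ 3.94 mm/hr; total ≈ 37 mm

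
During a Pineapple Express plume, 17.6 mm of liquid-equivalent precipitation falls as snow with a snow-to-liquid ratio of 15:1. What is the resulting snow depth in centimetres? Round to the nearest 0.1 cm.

snow depth ≈ 26.4 cm

Snow depth = liquid × ratio = 17.6 mm × 15 = 264 mm = 26.4 cm.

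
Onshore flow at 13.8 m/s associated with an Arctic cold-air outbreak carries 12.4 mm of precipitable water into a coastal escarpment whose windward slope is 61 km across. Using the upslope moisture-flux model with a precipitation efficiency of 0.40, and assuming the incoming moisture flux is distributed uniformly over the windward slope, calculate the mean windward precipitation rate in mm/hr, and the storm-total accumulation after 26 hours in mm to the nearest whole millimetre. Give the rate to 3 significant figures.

Incoming column moisture flux per unit ridge length: F = V × PW = 13.8 × 12.4 = 171.12 mm·m/s.
Spread over the 61 km slope with efficiency ε = 0.40: R = ε·F/W = 0.40 × 171.12 / 61000 m = 1.122e-03 mm/s.
R = 1.122e-03 × 3600 = 4.04 mm/hr.
Over 26 h: total = 4.04 × 26 = 105.04 ≈ 105 mm.

R ≈ 4.04 mm/hr; total ≈ 105 mm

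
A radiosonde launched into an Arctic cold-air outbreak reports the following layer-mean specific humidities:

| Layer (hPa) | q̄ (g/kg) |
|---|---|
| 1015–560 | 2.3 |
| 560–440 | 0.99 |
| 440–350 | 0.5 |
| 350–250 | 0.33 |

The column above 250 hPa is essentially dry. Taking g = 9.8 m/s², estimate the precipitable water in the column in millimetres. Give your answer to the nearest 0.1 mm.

Precipitable water is the column-integrated vapour mass per unit area: PW = (1/g) Σ q̄ Δp, with q in kg/kg and Δp in Pa (1 kg/m² of water = 1 mm).
Layer 1015–560 hPa: Δp = 455 hPa = 45500 Pa, q̄ = 0.0023 kg/kg → 0.0023 × 45500 / 9.8 = 10.68 mm
Layer 560–440 hPa: Δp = 120 hPa = 12000 Pa, q̄ = 0.00099 kg/kg → 0.00099 × 12000 / 9.8 = 1.21 mm
Layer 440–350 hPa: Δp = 90 hPa = 9000 Pa, q̄ = 0.0005 kg/kg → 0.0005 × 9000 / 9.8 = 0.46 mm
Layer 350–250 hPa: Δp = 100 hPa = 10000 Pa, q̄ = 0.00033 kg/kg → 0.00033 × 10000 / 9.8 = 0.34 mm
PW = 10.68 + 1.21 + 0.46 + 0.34 = 12.69 ≈ 12.7 mm.

PW ≈ 12.7 mm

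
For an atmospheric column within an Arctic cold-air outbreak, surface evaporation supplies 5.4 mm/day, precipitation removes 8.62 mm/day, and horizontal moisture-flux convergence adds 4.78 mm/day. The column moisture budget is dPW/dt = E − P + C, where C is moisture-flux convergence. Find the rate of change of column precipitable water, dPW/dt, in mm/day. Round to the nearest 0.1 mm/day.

dPW/dt ≈ 1.6 mm/day

dPW/dt = E − P + C = 5.4 − 8.62 + (4.78) = 1.6 mm/day.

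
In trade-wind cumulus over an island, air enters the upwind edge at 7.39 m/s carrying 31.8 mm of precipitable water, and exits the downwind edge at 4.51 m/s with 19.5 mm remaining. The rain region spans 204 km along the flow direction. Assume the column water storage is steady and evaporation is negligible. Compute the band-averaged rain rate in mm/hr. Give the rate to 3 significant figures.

R ≈ 2.60 mm/hr

Column moisture flux per unit crosswind length is F = V × PW.
Inflow: F_in = 7.39 × 31.8 = 235.002 mm·m/s
Outflow: F_out = 4.51 × 19.5 = 87.945 mm·m/s
Steady-state rate R = (F_in − F_out)/L = (235.002 − 87.945) / 204000 m = 7.209e-04 mm/s.
R = 7.209e-04 × 3600 = 2.60 mm/hr.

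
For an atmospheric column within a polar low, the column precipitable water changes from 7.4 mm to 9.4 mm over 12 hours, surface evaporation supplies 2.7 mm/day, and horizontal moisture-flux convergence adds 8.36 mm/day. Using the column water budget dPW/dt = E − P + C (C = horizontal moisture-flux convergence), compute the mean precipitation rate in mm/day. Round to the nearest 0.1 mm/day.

P ≈ 7.1 mm/day

dPW/dt = (9.4 − 7.4) mm / (12/24 day) = +4.000 mm/day.
P = E + C − dPW/dt = 2.7 + (8.36) − (+4.000) = 7.1 mm/day.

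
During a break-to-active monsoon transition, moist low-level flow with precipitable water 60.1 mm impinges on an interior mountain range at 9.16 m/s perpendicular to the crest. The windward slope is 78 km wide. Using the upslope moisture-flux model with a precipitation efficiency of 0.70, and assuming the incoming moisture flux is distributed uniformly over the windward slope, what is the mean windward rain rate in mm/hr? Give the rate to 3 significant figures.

R ≈ 17.8 mm/hr

Incoming column moisture flux per unit ridge length: F = V × PW = 9.16 × 60.1 = 550.516 mm·m/s.
Spread over the 78 km slope with efficiency ε = 0.70: R = ε·F/W = 0.70 × 550.516 / 78000 m = 4.941e-03 mm/s.
R = 4.941e-03 × 3600 = 17.8 mm/hr.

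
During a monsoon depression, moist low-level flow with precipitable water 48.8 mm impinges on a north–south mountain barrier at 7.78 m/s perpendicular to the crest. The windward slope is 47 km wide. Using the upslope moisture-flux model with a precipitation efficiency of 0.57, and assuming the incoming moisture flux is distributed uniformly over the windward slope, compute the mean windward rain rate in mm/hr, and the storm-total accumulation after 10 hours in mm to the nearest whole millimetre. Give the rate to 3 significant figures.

Incoming column moisture flux per unit ridge length: F = V × PW = 7.78 × 48.8 = 379.664 mm·m/s.
Spread over the 47 km slope with efficiency ε = 0.57: R = ε·F/W = 0.57 × 379.664 / 47000 m = 4.604e-03 mm/s.
R = 4.604e-03 × 3600 = 16.6 mm/hr.
Over 10 h: total = 16.6 × 10 = 166 mm.

R ≈ 16.6 mm/hr; total ≈ 166 mm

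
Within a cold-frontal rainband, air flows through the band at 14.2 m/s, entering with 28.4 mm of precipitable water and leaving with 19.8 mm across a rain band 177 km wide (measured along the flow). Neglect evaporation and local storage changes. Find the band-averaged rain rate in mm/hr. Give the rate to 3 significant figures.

Column moisture flux per unit crosswind length is F = V × PW.
Inflow: F_in = 14.2 × 28.4 = 403.28 mm·m/s
Outflow: F_out = 14.2 × 19.8 = 281.16 mm·m/s
Steady-state rate R = (F_in − F_out)/L = (403.28 − 281.16) / 177000 m = 6.899e-04 mm/s.
R = 6.899e-04 × 3600 = 2.48 mm/hr.

R ≈ 2.48 mm/hr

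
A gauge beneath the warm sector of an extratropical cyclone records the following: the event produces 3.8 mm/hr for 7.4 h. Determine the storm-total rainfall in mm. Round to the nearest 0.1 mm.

Total = Σ Rᵢ Δtᵢ = 3.8 × 7.4
      = 28.12 = 28.1 mm.

total ≈ 28.1 mm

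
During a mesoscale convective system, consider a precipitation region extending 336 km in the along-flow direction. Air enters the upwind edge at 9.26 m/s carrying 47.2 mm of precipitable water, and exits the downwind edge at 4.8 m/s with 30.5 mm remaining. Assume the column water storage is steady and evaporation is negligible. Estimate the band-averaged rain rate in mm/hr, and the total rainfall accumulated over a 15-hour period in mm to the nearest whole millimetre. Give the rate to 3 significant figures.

Column moisture flux per unit crosswind length is F = V × PW.
Inflow: F_in = 9.26 × 47.2 = 437.072 mm·m/s
Outflow: F_out = 4.8 × 30.5 = 146.4 mm·m/s
Steady-state rate R = (F_in − F_out)/L = (437.072 − 146.4) / 336000 m = 8.651e-04 mm/s.
R = 8.651e-04 × 3600 = 3.11 mm/hr.
Over 15 h: total = 3.11 × 15 = 46.65 ≈ 47 mm.

R ≈ 3.11 mm/hr; total ≈ 47 mm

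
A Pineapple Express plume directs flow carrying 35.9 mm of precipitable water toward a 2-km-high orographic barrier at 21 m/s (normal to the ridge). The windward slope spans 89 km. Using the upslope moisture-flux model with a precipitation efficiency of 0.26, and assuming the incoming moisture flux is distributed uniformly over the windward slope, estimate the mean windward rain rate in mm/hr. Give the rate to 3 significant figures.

Incoming column moisture flux per unit ridge length: F = V × PW = 21 × 35.9 = 753.9 mm·m/s.
Spread over the 89 km slope with efficiency ε = 0.26: R = ε·F/W = 0.26 × 753.9 / 89000 m = 2.202e-03 mm/s.
R = 2.202e-03 × 3600 = 7.93 mm/hr.

R ≈ 7.93 mm/hr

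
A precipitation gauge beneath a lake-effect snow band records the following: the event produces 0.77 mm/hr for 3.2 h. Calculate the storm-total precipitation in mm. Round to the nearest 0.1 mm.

Total = Σ Rᵢ Δtᵢ = 0.77 × 3.2
      = 2.464 = 2.5 mm.

total ≈ 2.5 mm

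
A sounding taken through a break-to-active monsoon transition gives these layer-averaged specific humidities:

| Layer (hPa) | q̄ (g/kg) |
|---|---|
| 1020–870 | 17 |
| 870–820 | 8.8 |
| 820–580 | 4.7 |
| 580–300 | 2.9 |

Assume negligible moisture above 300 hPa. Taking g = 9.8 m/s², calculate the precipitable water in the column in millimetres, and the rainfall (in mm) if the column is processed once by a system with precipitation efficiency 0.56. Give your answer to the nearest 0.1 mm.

PW ≈ 50.3 mm; rainfall ≈ 28.2 mm

Precipitable water is the column-integrated vapour mass per unit area: PW = (1/g) Σ q̄ Δp, with q in kg/kg and Δp in Pa (1 kg/m² of water = 1 mm).
Layer 1020–870 hPa: Δp = 150 hPa = 15000 Pa, q̄ = 0.017 kg/kg → 0.017 × 15000 / 9.8 = 26.02 mm
Layer 870–820 hPa: Δp = 50 hPa = 5000 Pa, q̄ = 0.0088 kg/kg → 0.0088 × 5000 / 9.8 = 4.49 mm
Layer 820–580 hPa: Δp = 240 hPa = 24000 Pa, q̄ = 0.0047 kg/kg → 0.0047 × 24000 / 9.8 = 11.51 mm
Layer 580–300 hPa: Δp = 280 hPa = 28000 Pa, q̄ = 0.0029 kg/kg → 0.0029 × 28000 / 9.8 = 8.29 mm
PW = 26.02 + 4.49 + 11.51 + 8.29 = 50.31 ≈ 50.3 mm.
Rainfall = ε × PW = 0.56 × 50.3 = 28.2 mm.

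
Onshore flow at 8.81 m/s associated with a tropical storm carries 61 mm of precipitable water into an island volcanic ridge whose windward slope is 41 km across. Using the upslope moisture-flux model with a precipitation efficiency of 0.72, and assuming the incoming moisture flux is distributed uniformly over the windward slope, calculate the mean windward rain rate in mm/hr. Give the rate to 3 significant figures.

Incoming column moisture flux per unit ridge length: F = V × PW = 8.81 × 61 = 537.41 mm·m/s.
Spread over the 41 km slope with efficiency ε = 0.72: R = ε·F/W = 0.72 × 537.41 / 41000 m = 9.437e-03 mm/s.
R = 9.437e-03 × 3600 = 34.0 mm/hr.

R ≈ 34.0 mm/hr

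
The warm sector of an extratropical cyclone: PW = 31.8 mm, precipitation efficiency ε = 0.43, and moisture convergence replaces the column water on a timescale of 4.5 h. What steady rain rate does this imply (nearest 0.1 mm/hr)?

Each overturning extracts ε × PW = 0.43 × 31.8 = 13.674 mm.
Rate = ε·PW / τ = 13.674 / 4.5 h = 3.0 mm/hr.

R ≈ 3.0 mm/hr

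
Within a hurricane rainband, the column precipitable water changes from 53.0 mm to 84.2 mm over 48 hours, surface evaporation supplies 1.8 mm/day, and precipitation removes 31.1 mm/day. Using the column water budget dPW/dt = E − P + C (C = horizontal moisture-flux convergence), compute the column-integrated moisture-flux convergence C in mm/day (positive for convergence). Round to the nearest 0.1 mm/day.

dPW/dt = (84.2 − 53.0) mm / (48/24 day) = +15.600 mm/day.
C = dPW/dt − E + P = (+15.600) − 1.8 + 31.1 = 44.9 mm/day.

C ≈ 44.9 mm/day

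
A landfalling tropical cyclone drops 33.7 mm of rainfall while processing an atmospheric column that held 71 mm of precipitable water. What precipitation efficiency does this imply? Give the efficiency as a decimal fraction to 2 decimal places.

ε ≈ 0.47

ε = rainfall / PW = 33.7 / 71 = 0.47.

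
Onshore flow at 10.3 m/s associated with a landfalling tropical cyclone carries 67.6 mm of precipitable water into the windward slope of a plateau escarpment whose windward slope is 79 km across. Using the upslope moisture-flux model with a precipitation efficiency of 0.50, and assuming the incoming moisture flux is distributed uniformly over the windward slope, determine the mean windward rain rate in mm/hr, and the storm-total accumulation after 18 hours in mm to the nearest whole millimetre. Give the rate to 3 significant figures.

Incoming column moisture flux per unit ridge length: F = V × PW = 10.3 × 67.6 = 696.28 mm·m/s.
Spread over the 79 km slope with efficiency ε = 0.50: R = ε·F/W = 0.50 × 696.28 / 79000 m = 4.407e-03 mm/s.
R = 4.407e-03 × 3600 = 15.9 mm/hr.
Over 18 h: total = 15.9 × 18 = 286.2 ≈ 286 mm.

R ≈ 15.9 mm/hr; total ≈ 286 mm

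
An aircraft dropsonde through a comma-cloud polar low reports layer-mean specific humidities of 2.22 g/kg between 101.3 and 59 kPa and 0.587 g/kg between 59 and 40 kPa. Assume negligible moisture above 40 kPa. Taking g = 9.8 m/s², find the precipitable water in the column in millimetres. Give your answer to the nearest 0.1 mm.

Precipitable water is the column-integrated vapour mass per unit area: PW = (1/g) Σ q̄ Δp, with q in kg/kg and Δp in Pa (1 kg/m² of water = 1 mm).
Layer 101.3–59 kPa: Δp = 423 hPa = 42300 Pa, q̄ = 0.00222 kg/kg → 0.00222 × 42300 / 9.8 = 9.58 mm
Layer 59–40 kPa: Δp = 190 hPa = 19000 Pa, q̄ = 0.000587 kg/kg → 0.000587 × 19000 / 9.8 = 1.14 mm
PW = 9.58 + 1.14 = 10.72 ≈ 10.7 mm.

PW ≈ 10.7 mm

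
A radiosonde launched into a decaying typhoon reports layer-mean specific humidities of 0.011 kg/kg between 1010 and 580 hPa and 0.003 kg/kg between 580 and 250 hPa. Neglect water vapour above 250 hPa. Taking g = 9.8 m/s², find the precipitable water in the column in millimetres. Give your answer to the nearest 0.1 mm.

PW ≈ 58.4 mm

Precipitable water is the column-integrated vapour mass per unit area: PW = (1/g) Σ q̄ Δp, with q in kg/kg and Δp in Pa (1 kg/m² of water = 1 mm).
Layer 1010–580 hPa: Δp = 430 hPa = 43000 Pa, q̄ = 0.011 kg/kg → 0.011 × 43000 / 9.8 = 48.27 mm
Layer 580–250 hPa: Δp = 330 hPa = 33000 Pa, q̄ = 0.003 kg/kg → 0.003 × 33000 / 9.8 = 10.10 mm
PW = 48.27 + 10.10 = 58.37 ≈ 58.4 mm.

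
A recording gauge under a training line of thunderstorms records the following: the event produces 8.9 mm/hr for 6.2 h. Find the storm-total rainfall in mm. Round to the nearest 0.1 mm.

Total = Σ Rᵢ Δtᵢ = 8.9 × 6.2
      = 55.18 = 55.2 mm.

total ≈ 55.2 mm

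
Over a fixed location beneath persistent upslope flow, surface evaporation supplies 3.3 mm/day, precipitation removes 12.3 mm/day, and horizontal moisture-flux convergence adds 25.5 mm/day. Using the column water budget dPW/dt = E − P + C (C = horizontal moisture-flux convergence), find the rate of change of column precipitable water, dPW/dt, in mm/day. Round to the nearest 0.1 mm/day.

dPW/dt = E − P + C = 3.3 − 12.3 + (25.5) = 16.5 mm/day.

dPW/dt ≈ 16.5 mm/day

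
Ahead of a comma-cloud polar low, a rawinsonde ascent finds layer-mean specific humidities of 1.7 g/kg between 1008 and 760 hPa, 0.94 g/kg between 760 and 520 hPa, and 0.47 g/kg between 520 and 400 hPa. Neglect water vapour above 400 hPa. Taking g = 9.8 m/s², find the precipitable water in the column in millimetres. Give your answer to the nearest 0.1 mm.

PW ≈ 7.2 mm

Precipitable water is the column-integrated vapour mass per unit area: PW = (1/g) Σ q̄ Δp, with q in kg/kg and Δp in Pa (1 kg/m² of water = 1 mm).
Layer 1008–760 hPa: Δp = 248 hPa = 24800 Pa, q̄ = 0.0017 kg/kg → 0.0017 × 24800 / 9.8 = 4.30 mm
Layer 760–520 hPa: Δp = 240 hPa = 24000 Pa, q̄ = 0.00094 kg/kg → 0.00094 × 24000 / 9.8 = 2.30 mm
Layer 520–400 hPa: Δp = 120 hPa = 12000 Pa, q̄ = 0.00047 kg/kg → 0.00047 × 12000 / 9.8 = 0.58 mm
PW = 4.30 + 2.30 + 0.58 = 7.18 ≈ 7.2 mm.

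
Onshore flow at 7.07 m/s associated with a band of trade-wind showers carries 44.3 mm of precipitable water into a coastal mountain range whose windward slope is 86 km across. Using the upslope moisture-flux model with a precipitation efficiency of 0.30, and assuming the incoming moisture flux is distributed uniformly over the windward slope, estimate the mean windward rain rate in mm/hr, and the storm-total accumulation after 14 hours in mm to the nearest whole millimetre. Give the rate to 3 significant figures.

R ≈ 3.93 mm/hr; total ≈ 55 mm

Incoming column moisture flux per unit ridge length: F = V × PW = 7.07 × 44.3 = 313.201 mm·m/s.
Spread over the 86 km slope with efficiency ε = 0.30: R = ε·F/W = 0.30 × 313.201 / 86000 m = 1.093e-03 mm/s.
R = 1.093e-03 × 3600 = 3.93 mm/hr.
Over 14 h: total = 3.93 × 14 = 55.02 ≈ 55 mm.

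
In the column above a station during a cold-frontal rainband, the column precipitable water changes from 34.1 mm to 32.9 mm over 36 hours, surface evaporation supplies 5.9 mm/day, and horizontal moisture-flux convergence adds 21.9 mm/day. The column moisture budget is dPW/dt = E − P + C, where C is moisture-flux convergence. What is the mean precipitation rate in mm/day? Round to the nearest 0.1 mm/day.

dPW/dt = (32.9 − 34.1) mm / (36/24 day) = -0.800 mm/day.
P = E + C − dPW/dt = 5.9 + (21.9) − (-0.800) = 28.6 mm/day.

P ≈ 28.6 mm/day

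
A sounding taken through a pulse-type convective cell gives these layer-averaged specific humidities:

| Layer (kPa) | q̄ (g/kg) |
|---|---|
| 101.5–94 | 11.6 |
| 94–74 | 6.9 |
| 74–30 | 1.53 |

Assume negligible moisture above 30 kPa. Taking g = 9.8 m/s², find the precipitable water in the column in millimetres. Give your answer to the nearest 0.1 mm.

PW ≈ 29.8 mm

Precipitable water is the column-integrated vapour mass per unit area: PW = (1/g) Σ q̄ Δp, with q in kg/kg and Δp in Pa (1 kg/m² of water = 1 mm).
Layer 101.5–94 kPa: Δp = 75 hPa = 7500 Pa, q̄ = 0.0116 kg/kg → 0.0116 × 7500 / 9.8 = 8.88 mm
Layer 94–74 kPa: Δp = 200 hPa = 20000 Pa, q̄ = 0.0069 kg/kg → 0.0069 × 20000 / 9.8 = 14.08 mm
Layer 74–30 kPa: Δp = 440 hPa = 44000 Pa, q̄ = 0.00153 kg/kg → 0.00153 × 44000 / 9.8 = 6.87 mm
PW = 8.88 + 14.08 + 6.87 = 29.83 ≈ 29.8 mm.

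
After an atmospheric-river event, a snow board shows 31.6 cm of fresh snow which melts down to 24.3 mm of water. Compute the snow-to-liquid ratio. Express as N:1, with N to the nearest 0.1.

Ratio = snow depth / SWE = 316 mm / 24.3 mm = 13.0, i.e. 13.0:1.

ratio ≈ 13.0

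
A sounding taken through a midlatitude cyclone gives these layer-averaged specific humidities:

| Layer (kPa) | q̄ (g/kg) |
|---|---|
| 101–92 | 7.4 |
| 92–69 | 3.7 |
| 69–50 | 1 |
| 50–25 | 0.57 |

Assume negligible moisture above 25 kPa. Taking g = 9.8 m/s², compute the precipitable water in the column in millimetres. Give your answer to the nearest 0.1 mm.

PW ≈ 18.9 mm

Precipitable water is the column-integrated vapour mass per unit area: PW = (1/g) Σ q̄ Δp, with q in kg/kg and Δp in Pa (1 kg/m² of water = 1 mm).
Layer 101–92 kPa: Δp = 90 hPa = 9000 Pa, q̄ = 0.0074 kg/kg → 0.0074 × 9000 / 9.8 = 6.80 mm
Layer 92–69 kPa: Δp = 230 hPa = 23000 Pa, q̄ = 0.0037 kg/kg → 0.0037 × 23000 / 9.8 = 8.68 mm
Layer 69–50 kPa: Δp = 190 hPa = 19000 Pa, q̄ = 0.001 kg/kg → 0.001 × 19000 / 9.8 = 1.94 mm
Layer 50–25 kPa: Δp = 250 hPa = 25000 Pa, q̄ = 0.00057 kg/kg → 0.00057 × 25000 / 9.8 = 1.45 mm
PW = 6.80 + 8.68 + 1.94 + 1.45 = 18.87 ≈ 18.9 mm.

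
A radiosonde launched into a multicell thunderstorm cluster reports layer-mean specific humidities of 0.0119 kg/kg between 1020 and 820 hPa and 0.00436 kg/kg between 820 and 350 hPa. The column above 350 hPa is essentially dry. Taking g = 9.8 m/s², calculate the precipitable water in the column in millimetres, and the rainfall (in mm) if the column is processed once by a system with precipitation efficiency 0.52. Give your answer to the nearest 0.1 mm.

PW ≈ 45.2 mm; rainfall ≈ 23.5 mm

Precipitable water is the column-integrated vapour mass per unit area: PW = (1/g) Σ q̄ Δp, with q in kg/kg and Δp in Pa (1 kg/m² of water = 1 mm).
Layer 1020–820 hPa: Δp = 200 hPa = 20000 Pa, q̄ = 0.0119 kg/kg → 0.0119 × 20000 / 9.8 = 24.29 mm
Layer 820–350 hPa: Δp = 470 hPa = 47000 Pa, q̄ = 0.00436 kg/kg → 0.00436 × 47000 / 9.8 = 20.91 mm
PW = 24.29 + 20.91 = 45.20 ≈ 45.2 mm.
Rainfall = ε × PW = 0.52 × 45.2 = 23.5 mm.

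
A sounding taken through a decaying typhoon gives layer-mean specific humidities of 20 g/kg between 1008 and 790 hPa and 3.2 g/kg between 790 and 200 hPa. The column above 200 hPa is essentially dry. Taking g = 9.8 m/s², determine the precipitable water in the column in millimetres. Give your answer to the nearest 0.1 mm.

PW ≈ 63.8 mm

Precipitable water is the column-integrated vapour mass per unit area: PW = (1/g) Σ q̄ Δp, with q in kg/kg and Δp in Pa (1 kg/m² of water = 1 mm).
Layer 1008–790 hPa: Δp = 218 hPa = 21800 Pa, q̄ = 0.02 kg/kg → 0.02 × 21800 / 9.8 = 44.49 mm
Layer 790–200 hPa: Δp = 590 hPa = 59000 Pa, q̄ = 0.0032 kg/kg → 0.0032 × 59000 / 9.8 = 19.27 mm
PW = 44.49 + 19.27 = 63.76 ≈ 63.8 mm.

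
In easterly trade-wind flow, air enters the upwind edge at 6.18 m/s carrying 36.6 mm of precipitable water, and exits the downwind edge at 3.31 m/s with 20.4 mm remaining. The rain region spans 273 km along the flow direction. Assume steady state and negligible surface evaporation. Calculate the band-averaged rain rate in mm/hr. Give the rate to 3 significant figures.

R ≈ 2.09 mm/hr

Column moisture flux per unit crosswind length is F = V × PW.
Inflow: F_in = 6.18 × 36.6 = 226.188 mm·m/s
Outflow: F_out = 3.31 × 20.4 = 67.524 mm·m/s
Steady-state rate R = (F_in − F_out)/L = (226.188 − 67.524) / 273000 m = 5.812e-04 mm/s.
R = 5.812e-04 × 3600 = 2.09 mm/hr.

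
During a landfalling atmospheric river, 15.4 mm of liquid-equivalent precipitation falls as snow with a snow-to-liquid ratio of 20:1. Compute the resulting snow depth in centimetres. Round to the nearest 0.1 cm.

Snow depth = liquid × ratio = 15.4 mm × 20 = 308 mm = 30.8 cm.

snow depth ≈ 30.8 cm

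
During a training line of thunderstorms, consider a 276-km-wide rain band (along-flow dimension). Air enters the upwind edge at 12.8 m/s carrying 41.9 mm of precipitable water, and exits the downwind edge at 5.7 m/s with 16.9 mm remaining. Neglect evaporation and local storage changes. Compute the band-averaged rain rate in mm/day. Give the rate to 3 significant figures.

R ≈ 138 mm/day

Column moisture flux per unit crosswind length is F = V × PW.
Inflow: F_in = 12.8 × 41.9 = 536.32 mm·m/s
Outflow: F_out = 5.7 × 16.9 = 96.33 mm·m/s
Steady-state rate R = (F_in − F_out)/L = (536.32 − 96.33) / 276000 m = 1.594e-03 mm/s.
R = 1.594e-03 × 3600 × 24 = 138 mm/day.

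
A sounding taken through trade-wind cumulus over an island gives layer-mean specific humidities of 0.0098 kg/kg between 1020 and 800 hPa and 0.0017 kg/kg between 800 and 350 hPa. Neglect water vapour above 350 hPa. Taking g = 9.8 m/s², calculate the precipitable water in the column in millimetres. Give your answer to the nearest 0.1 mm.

PW ≈ 29.8 mm

Precipitable water is the column-integrated vapour mass per unit area: PW = (1/g) Σ q̄ Δp, with q in kg/kg and Δp in Pa (1 kg/m² of water = 1 mm).
Layer 1020–800 hPa: Δp = 220 hPa = 22000 Pa, q̄ = 0.0098 kg/kg → 0.0098 × 22000 / 9.8 = 22.00 mm
Layer 800–350 hPa: Δp = 450 hPa = 45000 Pa, q̄ = 0.0017 kg/kg → 0.0017 × 45000 / 9.8 = 7.81 mm
PW = 22.00 + 7.81 = 29.81 ≈ 29.8 mm.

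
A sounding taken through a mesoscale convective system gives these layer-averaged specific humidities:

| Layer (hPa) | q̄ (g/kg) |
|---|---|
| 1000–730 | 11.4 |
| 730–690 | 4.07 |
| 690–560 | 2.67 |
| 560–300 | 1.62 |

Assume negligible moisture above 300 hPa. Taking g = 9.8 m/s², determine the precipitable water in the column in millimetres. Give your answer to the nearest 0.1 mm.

PW ≈ 40.9 mm

Precipitable water is the column-integrated vapour mass per unit area: PW = (1/g) Σ q̄ Δp, with q in kg/kg and Δp in Pa (1 kg/m² of water = 1 mm).
Layer 1000–730 hPa: Δp = 270 hPa = 27000 Pa, q̄ = 0.0114 kg/kg → 0.0114 × 27000 / 9.8 = 31.41 mm
Layer 730–690 hPa: Δp = 40 hPa = 4000 Pa, q̄ = 0.00407 kg/kg → 0.00407 × 4000 / 9.8 = 1.66 mm
Layer 690–560 hPa: Δp = 130 hPa = 13000 Pa, q̄ = 0.00267 kg/kg → 0.00267 × 13000 / 9.8 = 3.54 mm
Layer 560–300 hPa: Δp = 260 hPa = 26000 Pa, q̄ = 0.00162 kg/kg → 0.00162 × 26000 / 9.8 = 4.30 mm
PW = 31.41 + 1.66 + 3.54 + 4.30 = 40.91 ≈ 40.9 mm.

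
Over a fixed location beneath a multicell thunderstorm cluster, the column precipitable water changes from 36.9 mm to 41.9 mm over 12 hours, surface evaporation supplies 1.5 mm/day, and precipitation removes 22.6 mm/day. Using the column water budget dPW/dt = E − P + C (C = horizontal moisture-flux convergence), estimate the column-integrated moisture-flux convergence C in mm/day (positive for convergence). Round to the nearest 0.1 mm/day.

dPW/dt = (41.9 − 36.9) mm / (12/24 day) = +10.000 mm/day.
C = dPW/dt − E + P = (+10.000) − 1.5 + 22.6 = 31.1 mm/day.

C ≈ 31.1 mm/day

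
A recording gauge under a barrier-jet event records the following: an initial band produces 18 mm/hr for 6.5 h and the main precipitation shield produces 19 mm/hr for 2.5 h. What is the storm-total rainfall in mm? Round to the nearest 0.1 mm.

total ≈ 164.5 mm

Total = Σ Rᵢ Δtᵢ = 18 × 6.5 + 19 × 2.5
      = 117 + 47.5 = 164.5 mm.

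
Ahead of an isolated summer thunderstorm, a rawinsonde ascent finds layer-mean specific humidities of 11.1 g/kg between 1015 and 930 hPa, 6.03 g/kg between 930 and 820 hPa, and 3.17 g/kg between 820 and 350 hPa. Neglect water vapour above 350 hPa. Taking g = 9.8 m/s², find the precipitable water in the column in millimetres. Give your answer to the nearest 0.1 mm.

PW ≈ 31.6 mm

Precipitable water is the column-integrated vapour mass per unit area: PW = (1/g) Σ q̄ Δp, with q in kg/kg and Δp in Pa (1 kg/m² of water = 1 mm).
Layer 1015–930 hPa: Δp = 85 hPa = 8500 Pa, q̄ = 0.0111 kg/kg → 0.0111 × 8500 / 9.8 = 9.63 mm
Layer 930–820 hPa: Δp = 110 hPa = 11000 Pa, q̄ = 0.00603 kg/kg → 0.00603 × 11000 / 9.8 = 6.77 mm
Layer 820–350 hPa: Δp = 470 hPa = 47000 Pa, q̄ = 0.00317 kg/kg → 0.00317 × 47000 / 9.8 = 15.20 mm
PW = 9.63 + 6.77 + 15.20 = 31.60 ≈ 31.6 mm.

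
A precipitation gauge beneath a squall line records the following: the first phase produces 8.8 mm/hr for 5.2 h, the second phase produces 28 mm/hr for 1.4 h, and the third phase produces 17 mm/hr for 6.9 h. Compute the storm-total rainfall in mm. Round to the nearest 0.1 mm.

total ≈ 202.3 mm

Total = Σ Rᵢ Δtᵢ = 8.8 × 5.2 + 28 × 1.4 + 17 × 6.9
      = 45.76 + 39.2 + 117.3 = 202.3 mm.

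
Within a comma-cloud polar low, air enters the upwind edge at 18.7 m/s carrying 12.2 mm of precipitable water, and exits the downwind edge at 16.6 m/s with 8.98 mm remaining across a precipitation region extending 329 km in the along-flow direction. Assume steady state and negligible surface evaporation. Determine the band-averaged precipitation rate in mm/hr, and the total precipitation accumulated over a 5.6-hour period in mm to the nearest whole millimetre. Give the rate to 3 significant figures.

R ≈ 0.865 mm/hr; total ≈ 5 mm

Column moisture flux per unit crosswind length is F = V × PW.
Inflow: F_in = 18.7 × 12.2 = 228.14 mm·m/s
Outflow: F_out = 16.6 × 8.98 = 149.068 mm·m/s
Steady-state rate R = (F_in − F_out)/L = (228.14 − 149.068) / 329000 m = 2.403e-04 mm/s.
R = 2.403e-04 × 3600 = 0.865 mm/hr.
Over 5.6 h: total = 0.865 × 5.6 = 4.844 ≈ 5 mm.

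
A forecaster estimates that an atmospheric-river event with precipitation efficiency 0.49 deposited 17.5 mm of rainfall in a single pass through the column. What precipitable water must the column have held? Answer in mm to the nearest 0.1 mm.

PW = rainfall / ε = 17.5 / 0.49 = 35.7 mm.

PW ≈ 35.7 mm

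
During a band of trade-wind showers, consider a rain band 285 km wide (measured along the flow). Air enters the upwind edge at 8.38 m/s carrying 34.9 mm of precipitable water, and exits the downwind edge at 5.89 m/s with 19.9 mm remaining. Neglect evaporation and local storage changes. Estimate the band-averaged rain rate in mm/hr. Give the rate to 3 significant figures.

R ≈ 2.21 mm/hr

Column moisture flux per unit crosswind length is F = V × PW.
Inflow: F_in = 8.38 × 34.9 = 292.462 mm·m/s
Outflow: F_out = 5.89 × 19.9 = 117.211 mm·m/s
Steady-state rate R = (F_in − F_out)/L = (292.462 − 117.211) / 285000 m = 6.149e-04 mm/s.
R = 6.149e-04 × 3600 = 2.21 mm/hr.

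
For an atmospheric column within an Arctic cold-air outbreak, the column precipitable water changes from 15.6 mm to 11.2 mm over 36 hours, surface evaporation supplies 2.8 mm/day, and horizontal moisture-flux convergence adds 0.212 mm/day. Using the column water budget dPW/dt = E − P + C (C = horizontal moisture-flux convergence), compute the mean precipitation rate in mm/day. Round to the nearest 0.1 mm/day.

P ≈ 5.9 mm/day

dPW/dt = (11.2 − 15.6) mm / (36/24 day) = -2.933 mm/day.
P = E + C − dPW/dt = 2.8 + (0.212) − (-2.933) = 5.9 mm/day.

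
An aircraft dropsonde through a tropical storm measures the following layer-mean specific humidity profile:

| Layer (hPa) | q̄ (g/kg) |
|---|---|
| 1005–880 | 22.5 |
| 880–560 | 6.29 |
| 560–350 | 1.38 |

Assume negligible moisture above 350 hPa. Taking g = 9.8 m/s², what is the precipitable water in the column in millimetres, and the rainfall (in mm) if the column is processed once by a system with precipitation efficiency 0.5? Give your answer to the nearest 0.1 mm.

Precipitable water is the column-integrated vapour mass per unit area: PW = (1/g) Σ q̄ Δp, with q in kg/kg and Δp in Pa (1 kg/m² of water = 1 mm).
Layer 1005–880 hPa: Δp = 125 hPa = 12500 Pa, q̄ = 0.0225 kg/kg → 0.0225 × 12500 / 9.8 = 28.70 mm
Layer 880–560 hPa: Δp = 320 hPa = 32000 Pa, q̄ = 0.00629 kg/kg → 0.00629 × 32000 / 9.8 = 20.54 mm
Layer 560–350 hPa: Δp = 210 hPa = 21000 Pa, q̄ = 0.00138 kg/kg → 0.00138 × 21000 / 9.8 = 2.96 mm
PW = 28.70 + 20.54 + 2.96 = 52.20 ≈ 52.2 mm.
Rainfall = ε × PW = 0.5 × 52.2 = 26.1 mm.

PW ≈ 52.2 mm; rainfall ≈ 26.1 mm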